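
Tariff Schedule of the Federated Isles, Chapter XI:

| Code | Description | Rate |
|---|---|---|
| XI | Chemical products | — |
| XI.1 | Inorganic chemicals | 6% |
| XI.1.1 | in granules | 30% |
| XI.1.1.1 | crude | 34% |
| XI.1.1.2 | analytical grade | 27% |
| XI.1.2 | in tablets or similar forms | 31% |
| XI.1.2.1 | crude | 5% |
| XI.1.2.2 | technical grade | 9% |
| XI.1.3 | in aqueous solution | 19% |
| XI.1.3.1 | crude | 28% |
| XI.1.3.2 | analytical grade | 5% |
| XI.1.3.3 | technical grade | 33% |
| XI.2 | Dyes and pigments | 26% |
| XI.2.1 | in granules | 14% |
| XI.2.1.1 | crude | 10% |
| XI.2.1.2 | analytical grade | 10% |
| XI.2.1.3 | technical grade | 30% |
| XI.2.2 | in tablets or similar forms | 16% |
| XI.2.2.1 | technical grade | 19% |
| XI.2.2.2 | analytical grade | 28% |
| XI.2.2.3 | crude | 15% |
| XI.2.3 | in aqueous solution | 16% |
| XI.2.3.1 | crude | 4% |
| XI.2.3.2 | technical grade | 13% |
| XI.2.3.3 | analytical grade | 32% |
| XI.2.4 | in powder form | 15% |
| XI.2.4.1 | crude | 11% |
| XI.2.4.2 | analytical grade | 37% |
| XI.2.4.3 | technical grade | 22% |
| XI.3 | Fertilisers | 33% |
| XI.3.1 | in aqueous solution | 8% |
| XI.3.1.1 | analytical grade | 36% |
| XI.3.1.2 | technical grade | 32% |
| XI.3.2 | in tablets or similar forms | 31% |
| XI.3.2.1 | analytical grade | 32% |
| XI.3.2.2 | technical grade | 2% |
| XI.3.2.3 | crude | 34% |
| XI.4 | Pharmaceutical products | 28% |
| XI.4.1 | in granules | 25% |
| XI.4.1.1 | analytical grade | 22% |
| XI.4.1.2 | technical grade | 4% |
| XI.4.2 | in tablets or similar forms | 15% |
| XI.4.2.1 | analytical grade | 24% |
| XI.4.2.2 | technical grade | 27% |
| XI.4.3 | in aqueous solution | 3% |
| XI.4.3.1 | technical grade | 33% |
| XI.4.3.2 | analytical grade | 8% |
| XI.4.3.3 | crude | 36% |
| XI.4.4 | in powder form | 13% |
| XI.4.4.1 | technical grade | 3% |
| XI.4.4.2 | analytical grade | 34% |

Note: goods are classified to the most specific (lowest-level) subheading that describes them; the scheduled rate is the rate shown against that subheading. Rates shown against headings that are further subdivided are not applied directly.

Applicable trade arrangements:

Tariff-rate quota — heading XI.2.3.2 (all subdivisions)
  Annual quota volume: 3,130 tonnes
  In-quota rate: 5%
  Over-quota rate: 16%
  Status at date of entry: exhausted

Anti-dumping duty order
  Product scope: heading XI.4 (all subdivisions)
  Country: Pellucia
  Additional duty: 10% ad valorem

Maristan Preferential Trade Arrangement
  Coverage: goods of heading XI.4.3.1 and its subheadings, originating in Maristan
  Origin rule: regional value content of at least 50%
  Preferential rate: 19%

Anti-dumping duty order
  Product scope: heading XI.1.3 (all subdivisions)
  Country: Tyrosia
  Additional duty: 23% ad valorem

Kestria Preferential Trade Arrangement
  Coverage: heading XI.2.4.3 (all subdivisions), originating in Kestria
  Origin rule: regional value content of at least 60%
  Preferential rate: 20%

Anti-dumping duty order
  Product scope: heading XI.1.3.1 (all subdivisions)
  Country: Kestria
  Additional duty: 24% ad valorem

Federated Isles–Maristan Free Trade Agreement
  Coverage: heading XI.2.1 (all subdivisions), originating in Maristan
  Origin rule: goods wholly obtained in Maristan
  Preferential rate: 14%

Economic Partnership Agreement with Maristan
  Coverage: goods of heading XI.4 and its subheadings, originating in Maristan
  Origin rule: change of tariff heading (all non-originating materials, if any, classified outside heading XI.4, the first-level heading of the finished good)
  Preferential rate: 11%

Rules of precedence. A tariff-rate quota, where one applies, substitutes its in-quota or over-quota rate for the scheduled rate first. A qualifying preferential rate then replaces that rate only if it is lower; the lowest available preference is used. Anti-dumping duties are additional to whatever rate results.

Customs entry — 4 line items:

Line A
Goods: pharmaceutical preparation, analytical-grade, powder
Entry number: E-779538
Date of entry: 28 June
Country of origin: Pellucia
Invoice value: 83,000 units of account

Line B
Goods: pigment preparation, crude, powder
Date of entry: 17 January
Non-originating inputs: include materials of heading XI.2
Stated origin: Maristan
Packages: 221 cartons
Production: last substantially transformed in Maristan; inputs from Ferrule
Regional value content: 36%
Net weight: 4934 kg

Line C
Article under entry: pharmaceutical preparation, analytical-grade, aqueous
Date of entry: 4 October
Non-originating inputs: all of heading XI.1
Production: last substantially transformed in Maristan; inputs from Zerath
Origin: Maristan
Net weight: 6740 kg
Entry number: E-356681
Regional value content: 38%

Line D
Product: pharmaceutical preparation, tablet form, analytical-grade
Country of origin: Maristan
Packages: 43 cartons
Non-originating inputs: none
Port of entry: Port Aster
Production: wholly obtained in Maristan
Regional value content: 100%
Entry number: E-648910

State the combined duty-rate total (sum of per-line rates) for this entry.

74%

Line A: pharmaceutical → XI.4; powder → XI.4.4; analytical-grade → XI.4.4.2. Scheduled 34%. anti-dumping (Pellucia, XI.4): +10%; total 34% + 10% = 44%. → 44%.
Line B: pigment → XI.2; powder → XI.2.4; crude → XI.2.4.1. Scheduled 11%. Maristan agreement on XI.4.3.1: XI.2.4.1 not covered; Maristan agreement on XI.2.1: XI.2.4.1 not covered; Maristan agreement on XI.4: XI.2.4.1 not covered. → 11%.
Line C: pharmaceutical → XI.4; aqueous → XI.4.3; analytical-grade → XI.4.3.2. Scheduled 8%. Maristan agreement on XI.4.3.1: XI.4.3.2 not covered; Maristan agreement on XI.2.1: XI.4.3.2 not covered; Maristan agreement on XI.4: CTH met → 11% available; preference 11% not lower than 8% → no reduction. → 8%.
Line D: pharmaceutical → XI.4; tablet form → XI.4.2; analytical-grade → XI.4.2.1. Scheduled 24%. Maristan agreement on XI.4.3.1: XI.4.2.1 not covered; Maristan agreement on XI.2.1: XI.4.2.1 not covered; Maristan agreement on XI.4: CTH met → 11% available; preferential 11%. → 11%.
Sum: 44% + 11% + 8% + 11% = 74%.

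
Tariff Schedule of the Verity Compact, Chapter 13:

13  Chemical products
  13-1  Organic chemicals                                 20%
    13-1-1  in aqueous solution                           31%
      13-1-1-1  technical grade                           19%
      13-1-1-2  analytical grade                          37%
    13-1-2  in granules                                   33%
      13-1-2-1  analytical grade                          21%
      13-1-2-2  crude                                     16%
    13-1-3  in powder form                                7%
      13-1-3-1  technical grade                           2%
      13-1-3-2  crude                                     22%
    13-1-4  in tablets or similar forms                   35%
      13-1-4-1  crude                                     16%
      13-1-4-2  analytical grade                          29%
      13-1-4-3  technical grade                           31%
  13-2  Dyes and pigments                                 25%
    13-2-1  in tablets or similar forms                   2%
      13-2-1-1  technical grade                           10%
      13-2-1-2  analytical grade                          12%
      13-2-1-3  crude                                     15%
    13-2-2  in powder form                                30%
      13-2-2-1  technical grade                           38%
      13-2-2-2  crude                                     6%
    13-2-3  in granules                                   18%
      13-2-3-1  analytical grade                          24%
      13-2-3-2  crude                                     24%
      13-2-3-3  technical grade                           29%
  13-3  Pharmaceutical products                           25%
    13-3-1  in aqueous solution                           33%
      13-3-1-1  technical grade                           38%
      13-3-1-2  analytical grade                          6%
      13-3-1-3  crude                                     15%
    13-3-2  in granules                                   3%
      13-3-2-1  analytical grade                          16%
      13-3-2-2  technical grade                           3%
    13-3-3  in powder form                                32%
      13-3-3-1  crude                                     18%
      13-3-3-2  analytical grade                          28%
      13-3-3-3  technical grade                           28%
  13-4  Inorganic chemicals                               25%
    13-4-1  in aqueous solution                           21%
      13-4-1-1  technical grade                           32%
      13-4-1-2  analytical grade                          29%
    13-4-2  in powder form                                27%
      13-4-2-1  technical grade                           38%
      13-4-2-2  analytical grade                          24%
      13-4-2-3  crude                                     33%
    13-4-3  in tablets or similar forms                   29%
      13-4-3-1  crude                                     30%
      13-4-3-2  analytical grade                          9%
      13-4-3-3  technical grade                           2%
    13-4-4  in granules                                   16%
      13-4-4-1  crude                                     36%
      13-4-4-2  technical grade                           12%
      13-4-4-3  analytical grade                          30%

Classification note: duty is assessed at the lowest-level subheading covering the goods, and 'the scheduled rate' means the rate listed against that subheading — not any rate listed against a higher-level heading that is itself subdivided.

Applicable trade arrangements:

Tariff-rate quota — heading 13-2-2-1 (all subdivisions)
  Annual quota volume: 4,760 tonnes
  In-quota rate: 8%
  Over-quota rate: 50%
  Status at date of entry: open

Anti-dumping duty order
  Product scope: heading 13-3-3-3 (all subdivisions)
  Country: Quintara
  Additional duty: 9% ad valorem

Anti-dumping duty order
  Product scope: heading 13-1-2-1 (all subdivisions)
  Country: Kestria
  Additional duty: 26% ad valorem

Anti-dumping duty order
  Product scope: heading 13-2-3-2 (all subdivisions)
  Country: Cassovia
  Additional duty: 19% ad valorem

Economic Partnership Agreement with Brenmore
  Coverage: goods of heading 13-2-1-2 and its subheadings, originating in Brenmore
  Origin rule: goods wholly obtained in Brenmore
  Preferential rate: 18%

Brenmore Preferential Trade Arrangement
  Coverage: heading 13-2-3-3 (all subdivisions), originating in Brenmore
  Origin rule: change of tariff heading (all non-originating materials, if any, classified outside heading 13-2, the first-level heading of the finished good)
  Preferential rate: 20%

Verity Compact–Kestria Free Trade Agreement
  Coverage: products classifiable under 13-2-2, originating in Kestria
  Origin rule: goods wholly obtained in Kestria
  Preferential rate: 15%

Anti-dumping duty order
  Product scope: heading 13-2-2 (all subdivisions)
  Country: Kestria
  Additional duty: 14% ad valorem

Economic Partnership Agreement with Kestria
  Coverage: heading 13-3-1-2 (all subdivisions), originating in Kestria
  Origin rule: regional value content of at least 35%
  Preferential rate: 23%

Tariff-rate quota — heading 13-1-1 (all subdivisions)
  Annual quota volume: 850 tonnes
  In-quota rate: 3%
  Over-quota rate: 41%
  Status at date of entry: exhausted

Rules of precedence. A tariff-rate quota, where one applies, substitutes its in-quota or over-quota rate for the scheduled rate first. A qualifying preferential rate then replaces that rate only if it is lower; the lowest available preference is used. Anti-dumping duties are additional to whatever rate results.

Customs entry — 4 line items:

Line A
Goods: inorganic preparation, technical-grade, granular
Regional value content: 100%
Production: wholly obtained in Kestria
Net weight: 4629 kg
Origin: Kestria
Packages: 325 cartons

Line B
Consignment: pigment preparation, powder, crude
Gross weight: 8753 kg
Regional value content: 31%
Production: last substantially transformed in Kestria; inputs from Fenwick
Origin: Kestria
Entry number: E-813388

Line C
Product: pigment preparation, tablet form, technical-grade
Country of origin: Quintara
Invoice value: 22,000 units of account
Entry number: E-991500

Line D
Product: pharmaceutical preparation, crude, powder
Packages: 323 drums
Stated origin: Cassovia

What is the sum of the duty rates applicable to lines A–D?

60%

Line A: inorganic → 13-4; granular → 13-4-4; technical-grade → 13-4-4-2. Scheduled 12%. Kestria agreement on 13-2-2: 13-4-4-2 not covered; Kestria agreement on 13-3-1-2: 13-4-4-2 not covered. → 12%.
Line B: pigment → 13-2; powder → 13-2-2; crude → 13-2-2-2. Scheduled 6%. Kestria agreement on 13-2-2: not wholly obtained; Kestria agreement on 13-3-1-2: 13-2-2-2 not covered; anti-dumping (Kestria, 13-2-2): +14%; total 6% + 14% = 20%. → 20%.
Line C: pigment → 13-2; tablet form → 13-2-1; technical-grade → 13-2-1-1. Scheduled 10%. No special measure applies. → 10%.
Line D: pharmaceutical → 13-3; powder → 13-3-3; crude → 13-3-3-1. Scheduled 18%. No special measure applies. → 18%.
Sum: 12% + 20% + 10% + 18% = 60%.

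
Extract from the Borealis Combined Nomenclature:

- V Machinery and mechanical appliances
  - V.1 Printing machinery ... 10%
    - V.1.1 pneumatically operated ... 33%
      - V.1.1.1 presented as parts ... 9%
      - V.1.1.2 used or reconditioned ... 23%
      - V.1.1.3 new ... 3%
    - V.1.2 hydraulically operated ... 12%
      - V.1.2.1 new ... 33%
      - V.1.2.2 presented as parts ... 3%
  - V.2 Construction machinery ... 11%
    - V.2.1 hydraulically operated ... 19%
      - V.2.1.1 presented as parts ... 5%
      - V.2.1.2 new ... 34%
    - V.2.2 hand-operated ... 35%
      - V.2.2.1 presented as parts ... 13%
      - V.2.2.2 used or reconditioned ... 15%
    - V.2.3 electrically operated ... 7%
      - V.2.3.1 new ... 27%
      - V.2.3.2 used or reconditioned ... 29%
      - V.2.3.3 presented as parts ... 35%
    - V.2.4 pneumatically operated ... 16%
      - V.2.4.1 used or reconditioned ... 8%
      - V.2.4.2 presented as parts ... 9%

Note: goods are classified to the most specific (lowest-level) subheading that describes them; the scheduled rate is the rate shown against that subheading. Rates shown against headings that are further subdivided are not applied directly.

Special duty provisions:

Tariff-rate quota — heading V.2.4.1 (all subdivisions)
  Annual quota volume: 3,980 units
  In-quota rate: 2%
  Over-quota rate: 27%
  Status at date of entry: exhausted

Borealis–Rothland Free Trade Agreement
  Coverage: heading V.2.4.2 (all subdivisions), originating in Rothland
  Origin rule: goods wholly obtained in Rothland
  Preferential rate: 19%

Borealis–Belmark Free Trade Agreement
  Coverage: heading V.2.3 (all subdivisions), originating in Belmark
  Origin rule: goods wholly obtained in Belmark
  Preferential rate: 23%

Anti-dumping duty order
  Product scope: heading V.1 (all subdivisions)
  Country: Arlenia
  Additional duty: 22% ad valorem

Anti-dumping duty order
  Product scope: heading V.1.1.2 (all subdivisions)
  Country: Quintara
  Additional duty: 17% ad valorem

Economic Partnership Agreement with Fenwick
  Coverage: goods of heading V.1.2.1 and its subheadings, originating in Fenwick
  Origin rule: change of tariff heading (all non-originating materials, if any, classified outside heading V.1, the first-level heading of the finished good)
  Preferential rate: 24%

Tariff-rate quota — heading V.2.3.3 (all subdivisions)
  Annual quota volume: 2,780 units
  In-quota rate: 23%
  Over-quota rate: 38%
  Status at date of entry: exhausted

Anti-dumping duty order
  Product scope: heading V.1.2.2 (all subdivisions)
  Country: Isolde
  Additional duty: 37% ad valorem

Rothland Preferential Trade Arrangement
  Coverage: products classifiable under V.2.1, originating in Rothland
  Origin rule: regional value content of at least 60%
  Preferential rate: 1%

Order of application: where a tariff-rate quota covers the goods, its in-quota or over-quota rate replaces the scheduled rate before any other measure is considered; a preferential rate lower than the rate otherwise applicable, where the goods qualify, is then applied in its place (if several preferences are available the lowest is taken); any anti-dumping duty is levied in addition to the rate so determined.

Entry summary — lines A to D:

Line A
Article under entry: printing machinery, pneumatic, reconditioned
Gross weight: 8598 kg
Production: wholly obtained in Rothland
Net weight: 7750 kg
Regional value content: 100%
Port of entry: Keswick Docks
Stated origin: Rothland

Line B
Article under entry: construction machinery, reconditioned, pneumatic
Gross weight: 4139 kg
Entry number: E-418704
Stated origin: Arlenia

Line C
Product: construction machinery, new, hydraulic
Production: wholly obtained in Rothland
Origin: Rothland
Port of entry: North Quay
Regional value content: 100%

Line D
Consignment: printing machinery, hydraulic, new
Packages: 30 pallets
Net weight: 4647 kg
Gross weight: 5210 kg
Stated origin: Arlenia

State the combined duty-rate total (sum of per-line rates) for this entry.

Line A: printing → V.1; pneumatic → V.1.1; reconditioned → V.1.1.2. Scheduled 23%. Rothland agreement on V.2.4.2: V.1.1.2 not covered; Rothland agreement on V.2.1: V.1.1.2 not covered. → 23%.
Line B: construction → V.2; pneumatic → V.2.4; reconditioned → V.2.4.1. Scheduled 8%. quota on V.2.4.1 exhausted → over-quota 27%. → 27%.
Line C: construction → V.2; hydraulic → V.2.1; new → V.2.1.2. Scheduled 34%. Rothland agreement on V.2.4.2: V.2.1.2 not covered; Rothland agreement on V.2.1: RVC ≥ 60% → 1% available; preferential 1%. → 1%.
Line D: printing → V.1; hydraulic → V.1.2; new → V.1.2.1. Scheduled 33%. anti-dumping (Arlenia, V.1): +22%; total 33% + 22% = 55%. → 55%.
Sum: 23% + 27% + 1% + 55% = 106%.

106%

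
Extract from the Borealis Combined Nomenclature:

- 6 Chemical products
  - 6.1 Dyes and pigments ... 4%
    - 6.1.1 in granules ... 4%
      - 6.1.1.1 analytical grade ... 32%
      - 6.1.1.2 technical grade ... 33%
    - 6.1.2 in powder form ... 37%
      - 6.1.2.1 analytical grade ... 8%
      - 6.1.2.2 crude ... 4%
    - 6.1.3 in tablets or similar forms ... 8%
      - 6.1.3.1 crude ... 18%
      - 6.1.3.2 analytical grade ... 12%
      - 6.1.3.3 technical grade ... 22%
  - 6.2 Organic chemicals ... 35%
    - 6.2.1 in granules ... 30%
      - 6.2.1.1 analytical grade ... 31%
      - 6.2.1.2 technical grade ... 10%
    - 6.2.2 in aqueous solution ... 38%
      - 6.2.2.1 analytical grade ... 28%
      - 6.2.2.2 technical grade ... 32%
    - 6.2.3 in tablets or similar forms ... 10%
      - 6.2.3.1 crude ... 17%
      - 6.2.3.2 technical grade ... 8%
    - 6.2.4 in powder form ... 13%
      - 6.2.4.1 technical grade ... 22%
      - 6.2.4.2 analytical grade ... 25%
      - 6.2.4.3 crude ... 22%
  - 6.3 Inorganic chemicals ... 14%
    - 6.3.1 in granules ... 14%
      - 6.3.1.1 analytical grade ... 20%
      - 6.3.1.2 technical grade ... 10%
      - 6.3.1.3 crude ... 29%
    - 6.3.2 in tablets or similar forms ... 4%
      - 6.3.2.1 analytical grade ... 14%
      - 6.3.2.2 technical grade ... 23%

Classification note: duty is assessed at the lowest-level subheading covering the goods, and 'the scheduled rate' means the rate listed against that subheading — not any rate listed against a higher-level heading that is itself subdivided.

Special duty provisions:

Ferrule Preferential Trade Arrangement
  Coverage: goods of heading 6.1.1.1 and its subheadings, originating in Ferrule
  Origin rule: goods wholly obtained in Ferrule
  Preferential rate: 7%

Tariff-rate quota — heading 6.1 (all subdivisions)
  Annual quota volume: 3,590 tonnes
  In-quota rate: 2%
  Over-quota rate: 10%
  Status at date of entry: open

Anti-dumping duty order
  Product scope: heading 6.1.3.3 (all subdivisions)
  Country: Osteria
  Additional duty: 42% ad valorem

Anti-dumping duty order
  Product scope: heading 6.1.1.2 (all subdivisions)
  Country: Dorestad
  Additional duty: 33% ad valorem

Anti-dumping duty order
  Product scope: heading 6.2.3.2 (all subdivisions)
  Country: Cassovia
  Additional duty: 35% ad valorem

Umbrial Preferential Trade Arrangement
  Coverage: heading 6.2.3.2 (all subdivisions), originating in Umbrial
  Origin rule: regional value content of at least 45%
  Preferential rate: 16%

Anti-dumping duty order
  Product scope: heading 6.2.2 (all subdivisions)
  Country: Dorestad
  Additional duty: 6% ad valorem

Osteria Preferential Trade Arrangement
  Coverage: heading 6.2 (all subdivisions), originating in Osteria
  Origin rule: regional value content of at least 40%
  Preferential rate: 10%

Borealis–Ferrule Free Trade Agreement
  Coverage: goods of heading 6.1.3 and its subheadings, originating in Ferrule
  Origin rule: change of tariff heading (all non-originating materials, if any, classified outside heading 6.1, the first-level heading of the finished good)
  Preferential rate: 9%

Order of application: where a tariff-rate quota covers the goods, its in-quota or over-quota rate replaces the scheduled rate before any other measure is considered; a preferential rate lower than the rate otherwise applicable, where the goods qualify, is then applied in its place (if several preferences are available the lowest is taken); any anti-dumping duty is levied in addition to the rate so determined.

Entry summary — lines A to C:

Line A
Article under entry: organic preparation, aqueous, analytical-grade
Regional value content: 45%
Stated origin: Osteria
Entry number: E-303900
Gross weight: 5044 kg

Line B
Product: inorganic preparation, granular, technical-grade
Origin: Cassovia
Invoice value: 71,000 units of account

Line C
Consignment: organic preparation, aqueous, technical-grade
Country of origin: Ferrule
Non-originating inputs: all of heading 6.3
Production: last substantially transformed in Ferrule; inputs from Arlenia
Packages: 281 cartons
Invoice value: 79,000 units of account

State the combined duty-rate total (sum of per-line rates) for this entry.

Line A: organic → 6.2; aqueous → 6.2.2; analytical-grade → 6.2.2.1. Scheduled 28%. Osteria agreement on 6.2: RVC ≥ 40% → 10% available; preferential 10%. → 10%.
Line B: inorganic → 6.3; granular → 6.3.1; technical-grade → 6.3.1.2. Scheduled 10%. No special measure applies. → 10%.
Line C: organic → 6.2; aqueous → 6.2.2; technical-grade → 6.2.2.2. Scheduled 32%. Ferrule agreement on 6.1.1.1: 6.2.2.2 not covered; Ferrule agreement on 6.1.3: 6.2.2.2 not covered. → 32%.
Sum: 10% + 10% + 32% = 52%.

52%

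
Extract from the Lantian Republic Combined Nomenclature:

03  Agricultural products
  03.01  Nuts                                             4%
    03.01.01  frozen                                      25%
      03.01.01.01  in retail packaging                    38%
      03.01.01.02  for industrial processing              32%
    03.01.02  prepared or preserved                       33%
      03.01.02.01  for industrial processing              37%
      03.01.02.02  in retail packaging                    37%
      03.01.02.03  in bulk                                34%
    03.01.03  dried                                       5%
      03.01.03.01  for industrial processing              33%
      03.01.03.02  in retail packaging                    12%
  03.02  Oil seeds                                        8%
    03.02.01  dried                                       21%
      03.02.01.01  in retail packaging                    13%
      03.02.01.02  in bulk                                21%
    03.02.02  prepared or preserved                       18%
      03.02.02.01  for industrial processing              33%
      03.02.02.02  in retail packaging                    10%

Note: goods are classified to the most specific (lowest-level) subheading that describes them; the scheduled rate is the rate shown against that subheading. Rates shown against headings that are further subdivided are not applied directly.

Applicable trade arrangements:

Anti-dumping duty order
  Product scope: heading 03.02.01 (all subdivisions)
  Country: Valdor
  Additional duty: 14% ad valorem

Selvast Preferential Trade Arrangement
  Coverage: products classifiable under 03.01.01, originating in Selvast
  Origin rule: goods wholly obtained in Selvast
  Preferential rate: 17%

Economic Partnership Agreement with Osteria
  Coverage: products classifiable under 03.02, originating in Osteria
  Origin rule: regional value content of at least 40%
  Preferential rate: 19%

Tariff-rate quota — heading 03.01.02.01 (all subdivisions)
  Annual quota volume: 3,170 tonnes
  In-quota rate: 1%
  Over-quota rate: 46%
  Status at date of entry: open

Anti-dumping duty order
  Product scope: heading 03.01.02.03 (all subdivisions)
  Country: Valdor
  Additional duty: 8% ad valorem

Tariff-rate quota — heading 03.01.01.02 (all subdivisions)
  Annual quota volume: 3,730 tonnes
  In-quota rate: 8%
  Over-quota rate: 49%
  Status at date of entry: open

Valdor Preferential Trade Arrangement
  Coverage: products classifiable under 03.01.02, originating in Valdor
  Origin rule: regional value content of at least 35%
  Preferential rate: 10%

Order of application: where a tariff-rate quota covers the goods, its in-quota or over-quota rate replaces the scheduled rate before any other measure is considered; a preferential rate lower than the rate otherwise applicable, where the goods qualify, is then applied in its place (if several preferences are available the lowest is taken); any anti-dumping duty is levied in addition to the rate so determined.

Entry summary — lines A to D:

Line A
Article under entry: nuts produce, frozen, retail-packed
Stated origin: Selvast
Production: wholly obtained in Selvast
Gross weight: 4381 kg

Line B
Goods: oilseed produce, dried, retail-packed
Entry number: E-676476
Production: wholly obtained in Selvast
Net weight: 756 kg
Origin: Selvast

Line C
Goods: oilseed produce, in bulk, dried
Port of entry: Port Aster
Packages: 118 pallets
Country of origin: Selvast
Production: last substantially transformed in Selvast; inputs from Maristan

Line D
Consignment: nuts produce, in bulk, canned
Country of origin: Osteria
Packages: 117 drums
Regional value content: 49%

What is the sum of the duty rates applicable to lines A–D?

85%

Line A: nuts → 03.01; frozen → 03.01.01; retail-packed → 03.01.01.01. Scheduled 38%. Selvast agreement on 03.01.01: wholly obtained → 17% available; preferential 17%. → 17%.
Line B: oilseed → 03.02; dried → 03.02.01; retail-packed → 03.02.01.01. Scheduled 13%. Selvast agreement on 03.01.01: 03.02.01.01 not covered. → 13%.
Line C: oilseed → 03.02; dried → 03.02.01; in bulk → 03.02.01.02. Scheduled 21%. Selvast agreement on 03.01.01: 03.02.01.02 not covered. → 21%.
Line D: nuts → 03.01; canned → 03.01.02; in bulk → 03.01.02.03. Scheduled 34%. Osteria agreement on 03.02: 03.01.02.03 not covered. → 34%.
Sum: 17% + 13% + 21% + 34% = 85%.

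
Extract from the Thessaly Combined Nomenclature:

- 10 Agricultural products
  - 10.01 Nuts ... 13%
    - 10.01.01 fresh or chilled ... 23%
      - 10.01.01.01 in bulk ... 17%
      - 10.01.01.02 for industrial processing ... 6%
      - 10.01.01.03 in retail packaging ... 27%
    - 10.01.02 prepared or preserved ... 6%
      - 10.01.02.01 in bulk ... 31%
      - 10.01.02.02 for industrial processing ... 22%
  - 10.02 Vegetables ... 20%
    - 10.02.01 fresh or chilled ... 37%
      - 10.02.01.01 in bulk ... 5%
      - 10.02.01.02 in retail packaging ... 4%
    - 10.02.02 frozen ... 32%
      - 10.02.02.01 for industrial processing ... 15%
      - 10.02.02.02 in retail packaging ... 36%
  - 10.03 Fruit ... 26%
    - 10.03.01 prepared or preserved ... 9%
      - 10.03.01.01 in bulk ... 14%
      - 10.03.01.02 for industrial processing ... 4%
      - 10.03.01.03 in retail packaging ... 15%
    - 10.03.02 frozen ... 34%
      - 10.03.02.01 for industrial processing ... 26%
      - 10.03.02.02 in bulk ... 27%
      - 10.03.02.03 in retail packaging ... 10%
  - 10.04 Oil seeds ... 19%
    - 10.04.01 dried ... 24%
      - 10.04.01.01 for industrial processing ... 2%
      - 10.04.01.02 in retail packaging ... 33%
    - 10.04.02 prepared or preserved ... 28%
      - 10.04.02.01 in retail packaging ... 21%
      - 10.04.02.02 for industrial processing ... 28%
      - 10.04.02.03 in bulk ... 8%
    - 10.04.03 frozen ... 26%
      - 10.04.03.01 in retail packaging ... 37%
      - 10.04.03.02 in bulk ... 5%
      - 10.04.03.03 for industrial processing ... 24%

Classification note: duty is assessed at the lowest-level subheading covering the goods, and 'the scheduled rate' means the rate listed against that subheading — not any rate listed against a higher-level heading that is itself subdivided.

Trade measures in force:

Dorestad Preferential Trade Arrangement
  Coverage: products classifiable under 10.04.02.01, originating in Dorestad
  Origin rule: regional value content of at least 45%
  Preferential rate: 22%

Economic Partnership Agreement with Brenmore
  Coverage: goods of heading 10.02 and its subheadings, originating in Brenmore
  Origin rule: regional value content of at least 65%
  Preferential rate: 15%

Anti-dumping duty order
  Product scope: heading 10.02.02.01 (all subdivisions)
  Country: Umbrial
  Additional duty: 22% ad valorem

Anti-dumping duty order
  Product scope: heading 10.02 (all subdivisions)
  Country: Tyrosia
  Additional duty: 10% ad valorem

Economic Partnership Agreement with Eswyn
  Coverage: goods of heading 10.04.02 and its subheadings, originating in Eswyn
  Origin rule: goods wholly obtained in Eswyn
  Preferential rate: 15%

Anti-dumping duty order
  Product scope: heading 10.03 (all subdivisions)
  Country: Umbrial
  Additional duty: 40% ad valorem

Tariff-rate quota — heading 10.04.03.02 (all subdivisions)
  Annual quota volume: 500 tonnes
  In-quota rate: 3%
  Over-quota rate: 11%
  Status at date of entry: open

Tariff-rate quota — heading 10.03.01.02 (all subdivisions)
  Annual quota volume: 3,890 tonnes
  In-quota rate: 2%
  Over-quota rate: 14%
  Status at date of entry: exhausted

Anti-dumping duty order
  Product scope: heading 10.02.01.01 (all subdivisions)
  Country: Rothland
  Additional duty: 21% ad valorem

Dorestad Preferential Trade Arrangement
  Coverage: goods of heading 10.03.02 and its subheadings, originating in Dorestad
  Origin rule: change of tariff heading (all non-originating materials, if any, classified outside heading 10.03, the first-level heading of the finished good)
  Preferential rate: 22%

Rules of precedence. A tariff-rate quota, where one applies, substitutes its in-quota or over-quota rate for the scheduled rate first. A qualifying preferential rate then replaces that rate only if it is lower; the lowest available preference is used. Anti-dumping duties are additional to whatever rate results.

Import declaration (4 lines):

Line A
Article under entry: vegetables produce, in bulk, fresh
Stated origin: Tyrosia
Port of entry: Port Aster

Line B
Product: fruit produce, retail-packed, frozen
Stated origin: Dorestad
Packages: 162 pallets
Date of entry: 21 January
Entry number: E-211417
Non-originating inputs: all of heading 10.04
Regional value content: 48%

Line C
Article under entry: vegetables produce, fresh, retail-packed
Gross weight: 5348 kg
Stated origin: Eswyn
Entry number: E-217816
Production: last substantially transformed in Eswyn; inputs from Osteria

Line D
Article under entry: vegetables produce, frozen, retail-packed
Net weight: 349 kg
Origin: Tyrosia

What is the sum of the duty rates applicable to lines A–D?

75%

Line A: vegetables → 10.02; fresh → 10.02.01; in bulk → 10.02.01.01. Scheduled 5%. anti-dumping (Tyrosia, 10.02): +10%; total 5% + 10% = 15%. → 15%.
Line B: fruit → 10.03; frozen → 10.03.02; retail-packed → 10.03.02.03. Scheduled 10%. Dorestad agreement on 10.04.02.01: 10.03.02.03 not covered; Dorestad agreement on 10.03.02: CTH met → 22% available; preference 22% not lower than 10% → no reduction. → 10%.
Line C: vegetables → 10.02; fresh → 10.02.01; retail-packed → 10.02.01.02. Scheduled 4%. Eswyn agreement on 10.04.02: 10.02.01.02 not covered. → 4%.
Line D: vegetables → 10.02; frozen → 10.02.02; retail-packed → 10.02.02.02. Scheduled 36%. anti-dumping (Tyrosia, 10.02): +10%; total 36% + 10% = 46%. → 46%.
Sum: 15% + 10% + 4% + 46% = 75%.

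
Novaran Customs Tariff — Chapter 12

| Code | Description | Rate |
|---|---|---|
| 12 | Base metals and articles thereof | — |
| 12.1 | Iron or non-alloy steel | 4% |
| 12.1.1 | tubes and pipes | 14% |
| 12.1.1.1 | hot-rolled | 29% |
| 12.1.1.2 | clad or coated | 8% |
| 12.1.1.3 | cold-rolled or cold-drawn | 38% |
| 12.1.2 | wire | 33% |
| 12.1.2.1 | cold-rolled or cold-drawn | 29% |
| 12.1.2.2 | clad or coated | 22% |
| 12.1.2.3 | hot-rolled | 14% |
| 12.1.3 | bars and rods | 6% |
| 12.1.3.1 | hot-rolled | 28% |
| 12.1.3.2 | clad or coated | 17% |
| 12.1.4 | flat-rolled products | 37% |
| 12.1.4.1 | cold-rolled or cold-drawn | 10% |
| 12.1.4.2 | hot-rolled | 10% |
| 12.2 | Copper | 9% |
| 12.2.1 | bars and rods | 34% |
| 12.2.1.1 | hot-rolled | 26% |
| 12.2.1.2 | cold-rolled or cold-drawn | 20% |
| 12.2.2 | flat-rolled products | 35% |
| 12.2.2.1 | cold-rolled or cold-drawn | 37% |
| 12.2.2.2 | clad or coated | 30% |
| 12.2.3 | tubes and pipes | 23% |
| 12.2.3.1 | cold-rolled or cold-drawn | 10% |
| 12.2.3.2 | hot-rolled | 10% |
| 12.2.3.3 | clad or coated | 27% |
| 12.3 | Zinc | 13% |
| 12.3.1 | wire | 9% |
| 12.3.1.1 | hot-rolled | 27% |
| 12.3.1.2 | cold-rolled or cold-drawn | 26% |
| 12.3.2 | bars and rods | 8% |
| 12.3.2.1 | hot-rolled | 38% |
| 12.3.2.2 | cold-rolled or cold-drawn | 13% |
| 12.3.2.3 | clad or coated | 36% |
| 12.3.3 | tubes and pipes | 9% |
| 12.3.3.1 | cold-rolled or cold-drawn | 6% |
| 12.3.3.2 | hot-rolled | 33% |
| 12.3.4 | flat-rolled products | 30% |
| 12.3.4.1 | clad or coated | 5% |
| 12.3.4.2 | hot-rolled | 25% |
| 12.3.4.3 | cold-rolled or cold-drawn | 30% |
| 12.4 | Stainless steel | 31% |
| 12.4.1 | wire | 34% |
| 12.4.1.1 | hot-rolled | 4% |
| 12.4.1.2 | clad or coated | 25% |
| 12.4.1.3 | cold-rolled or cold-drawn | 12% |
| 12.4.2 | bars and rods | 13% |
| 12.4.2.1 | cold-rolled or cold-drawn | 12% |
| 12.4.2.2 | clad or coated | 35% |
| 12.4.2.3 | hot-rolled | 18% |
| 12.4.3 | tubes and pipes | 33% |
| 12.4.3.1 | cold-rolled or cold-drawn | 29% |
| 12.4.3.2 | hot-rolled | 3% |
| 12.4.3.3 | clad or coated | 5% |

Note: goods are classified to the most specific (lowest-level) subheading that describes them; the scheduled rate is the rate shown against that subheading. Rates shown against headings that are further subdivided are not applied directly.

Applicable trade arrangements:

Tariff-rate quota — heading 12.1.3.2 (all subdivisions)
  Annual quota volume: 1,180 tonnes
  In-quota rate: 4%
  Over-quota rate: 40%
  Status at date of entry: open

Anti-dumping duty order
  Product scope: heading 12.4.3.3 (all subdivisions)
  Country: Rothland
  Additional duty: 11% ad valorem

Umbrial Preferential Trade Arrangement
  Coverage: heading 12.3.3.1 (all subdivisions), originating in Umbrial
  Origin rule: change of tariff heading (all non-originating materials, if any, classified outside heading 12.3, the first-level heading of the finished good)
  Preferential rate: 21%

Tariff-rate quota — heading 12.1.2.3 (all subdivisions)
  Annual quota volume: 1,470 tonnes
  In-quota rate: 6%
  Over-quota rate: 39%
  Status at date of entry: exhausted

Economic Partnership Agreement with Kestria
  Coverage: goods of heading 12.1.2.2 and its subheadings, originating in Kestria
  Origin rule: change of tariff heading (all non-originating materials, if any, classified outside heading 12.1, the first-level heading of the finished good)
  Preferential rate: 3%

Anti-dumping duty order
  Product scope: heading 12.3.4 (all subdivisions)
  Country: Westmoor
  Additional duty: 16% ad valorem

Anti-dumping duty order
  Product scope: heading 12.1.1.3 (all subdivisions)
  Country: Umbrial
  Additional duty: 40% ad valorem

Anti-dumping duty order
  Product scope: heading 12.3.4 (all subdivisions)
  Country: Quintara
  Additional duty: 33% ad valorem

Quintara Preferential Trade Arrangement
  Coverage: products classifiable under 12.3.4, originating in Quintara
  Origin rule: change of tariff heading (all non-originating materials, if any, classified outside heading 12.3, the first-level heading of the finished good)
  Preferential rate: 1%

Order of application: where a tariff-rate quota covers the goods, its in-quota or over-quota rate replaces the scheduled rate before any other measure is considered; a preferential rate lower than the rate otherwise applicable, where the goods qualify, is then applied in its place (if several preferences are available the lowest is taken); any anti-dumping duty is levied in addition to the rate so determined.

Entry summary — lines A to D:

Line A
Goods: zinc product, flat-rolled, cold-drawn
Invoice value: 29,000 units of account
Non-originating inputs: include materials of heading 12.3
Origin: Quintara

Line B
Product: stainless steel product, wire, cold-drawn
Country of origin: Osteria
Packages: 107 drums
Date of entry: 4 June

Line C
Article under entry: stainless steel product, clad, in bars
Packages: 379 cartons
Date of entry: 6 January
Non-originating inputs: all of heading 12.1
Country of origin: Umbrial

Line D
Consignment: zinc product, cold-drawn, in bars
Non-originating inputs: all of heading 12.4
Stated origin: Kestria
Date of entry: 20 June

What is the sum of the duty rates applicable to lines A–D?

123%

Line A: zinc → 12.3; flat-rolled → 12.3.4; cold-drawn → 12.3.4.3. Scheduled 30%. Quintara agreement on 12.3.4: CTH not met; anti-dumping (Quintara, 12.3.4): +33%; total 30% + 33% = 63%. → 63%.
Line B: stainless steel → 12.4; wire → 12.4.1; cold-drawn → 12.4.1.3. Scheduled 12%. No special measure applies. → 12%.
Line C: stainless steel → 12.4; in bars → 12.4.2; clad → 12.4.2.2. Scheduled 35%. Umbrial agreement on 12.3.3.1: 12.4.2.2 not covered. → 35%.
Line D: zinc → 12.3; in bars → 12.3.2; cold-drawn → 12.3.2.2. Scheduled 13%. Kestria agreement on 12.1.2.2: 12.3.2.2 not covered. → 13%.
Sum: 63% + 12% + 35% + 13% = 123%.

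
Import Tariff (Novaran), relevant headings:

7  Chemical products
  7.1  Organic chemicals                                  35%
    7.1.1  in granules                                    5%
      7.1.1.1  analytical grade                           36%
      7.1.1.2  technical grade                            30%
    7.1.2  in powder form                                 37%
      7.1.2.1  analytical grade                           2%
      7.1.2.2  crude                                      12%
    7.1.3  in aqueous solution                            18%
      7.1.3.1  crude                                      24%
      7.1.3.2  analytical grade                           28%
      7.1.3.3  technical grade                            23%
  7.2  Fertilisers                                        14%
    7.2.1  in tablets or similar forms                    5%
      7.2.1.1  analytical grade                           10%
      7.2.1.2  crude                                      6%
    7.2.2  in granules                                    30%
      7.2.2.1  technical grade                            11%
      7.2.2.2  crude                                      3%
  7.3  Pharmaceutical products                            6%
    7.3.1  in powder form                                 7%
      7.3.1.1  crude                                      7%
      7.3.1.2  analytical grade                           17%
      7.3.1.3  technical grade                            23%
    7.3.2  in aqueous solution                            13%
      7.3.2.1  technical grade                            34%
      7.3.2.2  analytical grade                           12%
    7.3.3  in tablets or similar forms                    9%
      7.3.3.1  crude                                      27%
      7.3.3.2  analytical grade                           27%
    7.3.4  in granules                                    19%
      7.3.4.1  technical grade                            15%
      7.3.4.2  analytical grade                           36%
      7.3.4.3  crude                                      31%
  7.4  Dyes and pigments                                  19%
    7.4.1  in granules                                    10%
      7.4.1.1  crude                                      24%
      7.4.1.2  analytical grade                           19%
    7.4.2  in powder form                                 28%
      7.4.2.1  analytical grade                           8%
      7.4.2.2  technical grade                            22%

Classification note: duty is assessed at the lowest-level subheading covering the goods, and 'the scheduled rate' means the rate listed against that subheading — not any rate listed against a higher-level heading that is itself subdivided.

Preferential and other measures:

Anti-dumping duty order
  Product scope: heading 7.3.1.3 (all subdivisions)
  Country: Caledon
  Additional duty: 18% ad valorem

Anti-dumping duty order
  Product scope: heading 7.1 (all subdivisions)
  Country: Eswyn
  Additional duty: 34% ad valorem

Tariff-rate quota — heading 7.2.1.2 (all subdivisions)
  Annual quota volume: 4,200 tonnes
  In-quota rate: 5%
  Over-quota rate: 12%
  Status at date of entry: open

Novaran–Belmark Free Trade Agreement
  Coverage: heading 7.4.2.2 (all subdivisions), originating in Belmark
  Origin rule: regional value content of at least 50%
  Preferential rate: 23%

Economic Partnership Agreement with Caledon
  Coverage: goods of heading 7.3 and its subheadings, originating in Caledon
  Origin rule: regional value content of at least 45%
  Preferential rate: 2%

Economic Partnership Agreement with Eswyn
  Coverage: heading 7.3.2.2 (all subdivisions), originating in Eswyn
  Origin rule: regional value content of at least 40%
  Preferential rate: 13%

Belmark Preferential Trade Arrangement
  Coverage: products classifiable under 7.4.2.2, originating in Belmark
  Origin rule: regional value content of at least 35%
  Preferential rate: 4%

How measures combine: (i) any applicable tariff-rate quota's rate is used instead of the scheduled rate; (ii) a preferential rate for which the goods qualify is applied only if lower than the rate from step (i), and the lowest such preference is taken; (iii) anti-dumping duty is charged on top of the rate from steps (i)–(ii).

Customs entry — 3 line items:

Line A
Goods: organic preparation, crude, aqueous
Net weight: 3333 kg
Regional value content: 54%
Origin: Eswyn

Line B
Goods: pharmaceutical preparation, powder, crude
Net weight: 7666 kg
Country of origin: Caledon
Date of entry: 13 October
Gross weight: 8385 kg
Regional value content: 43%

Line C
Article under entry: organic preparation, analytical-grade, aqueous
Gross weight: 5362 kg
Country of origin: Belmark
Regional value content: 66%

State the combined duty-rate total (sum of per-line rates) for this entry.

93%

Line A: organic → 7.1; aqueous → 7.1.3; crude → 7.1.3.1. Scheduled 24%. Eswyn agreement on 7.3.2.2: 7.1.3.1 not covered; anti-dumping (Eswyn, 7.1): +34%; total 24% + 34% = 58%. → 58%.
Line B: pharmaceutical → 7.3; powder → 7.3.1; crude → 7.3.1.1. Scheduled 7%. Caledon agreement on 7.3: RVC < 45%. → 7%.
Line C: organic → 7.1; aqueous → 7.1.3; analytical-grade → 7.1.3.2. Scheduled 28%. Belmark agreement on 7.4.2.2: 7.1.3.2 not covered; Belmark agreement on 7.4.2.2: 7.1.3.2 not covered. → 28%.
Sum: 58% + 7% + 28% = 93%.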